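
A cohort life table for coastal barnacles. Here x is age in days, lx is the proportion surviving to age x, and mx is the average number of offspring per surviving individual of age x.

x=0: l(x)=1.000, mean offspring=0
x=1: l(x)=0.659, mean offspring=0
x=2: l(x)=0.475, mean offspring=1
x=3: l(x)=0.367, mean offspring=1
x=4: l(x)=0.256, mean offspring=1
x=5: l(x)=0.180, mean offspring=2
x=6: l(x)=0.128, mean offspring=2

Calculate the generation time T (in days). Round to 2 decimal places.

3.74

lx·mx: 0, 0, 0.475, 0.367, 0.256, 0.36, 0.256 → R0 = 1.714
x·lx·mx: 0, 0, 0.95, 1.101, 1.024, 1.8, 1.536 → Σ = 6.411
T = 6.411 / 1.714 = 3.740373… → 3.74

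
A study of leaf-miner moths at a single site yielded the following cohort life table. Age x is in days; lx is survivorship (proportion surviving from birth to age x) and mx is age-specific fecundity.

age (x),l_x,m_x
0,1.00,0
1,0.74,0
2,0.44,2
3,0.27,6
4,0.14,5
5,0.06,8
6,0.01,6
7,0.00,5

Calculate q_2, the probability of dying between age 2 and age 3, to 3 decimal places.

0.386

q_2 = (l_2 − l_3) / l_2 = (0.44 − 0.27) / 0.44
     = 0.17 / 0.44 = 0.386364… → 0.386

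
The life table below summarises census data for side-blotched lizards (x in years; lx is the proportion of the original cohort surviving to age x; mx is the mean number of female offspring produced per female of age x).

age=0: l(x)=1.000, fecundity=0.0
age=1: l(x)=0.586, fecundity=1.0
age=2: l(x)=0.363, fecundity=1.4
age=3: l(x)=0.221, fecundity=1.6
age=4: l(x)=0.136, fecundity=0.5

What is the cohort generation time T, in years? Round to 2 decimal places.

lx·mx: 0, 0.586, 0.5082, 0.3536, 0.068 → R0 = 1.5158
x·lx·mx: 0, 0.586, 1.0164, 1.0608, 0.272 → Σ = 2.9352
T = 2.9352 / 1.5158 = 1.936403… → 1.94

1.94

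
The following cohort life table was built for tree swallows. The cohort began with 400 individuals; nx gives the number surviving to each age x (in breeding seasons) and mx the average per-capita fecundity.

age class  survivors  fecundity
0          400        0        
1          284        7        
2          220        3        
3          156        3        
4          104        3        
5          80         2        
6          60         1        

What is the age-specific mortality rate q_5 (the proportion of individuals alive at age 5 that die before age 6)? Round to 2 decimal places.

lx = nx/n0 = nx/400: 1, 0.71, 0.55, 0.39, 0.26, 0.2, 0.15
q_5 = (l_5 − l_6) / l_5 = (0.2 − 0.15) / 0.2
     = 0.05 / 0.2 = 0.25 → 0.25

0.25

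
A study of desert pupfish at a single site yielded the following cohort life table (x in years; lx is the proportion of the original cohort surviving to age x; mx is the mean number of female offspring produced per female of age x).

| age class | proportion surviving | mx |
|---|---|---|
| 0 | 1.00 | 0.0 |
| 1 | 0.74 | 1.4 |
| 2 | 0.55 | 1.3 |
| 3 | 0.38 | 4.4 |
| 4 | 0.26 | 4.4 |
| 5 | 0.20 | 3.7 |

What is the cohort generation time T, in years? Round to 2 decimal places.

lx·mx: 0, 1.036, 0.715, 1.672, 1.144, 0.74 → R0 = 5.307
x·lx·mx: 0, 1.036, 1.43, 5.016, 4.576, 3.7 → Σ = 15.758
T = 15.758 / 5.307 = 2.969286… → 2.97

2.97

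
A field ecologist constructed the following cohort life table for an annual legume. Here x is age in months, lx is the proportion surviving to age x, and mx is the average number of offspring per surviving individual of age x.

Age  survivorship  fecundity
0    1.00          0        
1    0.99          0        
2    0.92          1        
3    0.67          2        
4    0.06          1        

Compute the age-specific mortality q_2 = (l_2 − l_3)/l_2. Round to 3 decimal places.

q_2 = (l_2 − l_3) / l_2 = (0.92 − 0.67) / 0.92
     = 0.25 / 0.92 = 0.271739… → 0.272

0.272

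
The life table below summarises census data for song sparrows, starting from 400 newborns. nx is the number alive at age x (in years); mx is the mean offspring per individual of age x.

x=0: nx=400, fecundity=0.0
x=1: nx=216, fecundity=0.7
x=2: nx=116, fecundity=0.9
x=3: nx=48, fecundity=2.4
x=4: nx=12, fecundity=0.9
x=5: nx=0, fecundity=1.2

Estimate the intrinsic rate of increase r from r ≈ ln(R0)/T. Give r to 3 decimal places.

-0.024

lx = nx/n0 = nx/400: 1, 0.54, 0.29, 0.12, 0.03, 0
R0 = Σ lx·mx = 0 + 0.378 + 0.261 + 0.288 + 0.027 + 0 = 0.954
Σ x·lx·mx = 1.872; T = 1.872/0.954 = 1.96226…
r ≈ ln(R0)/T = ln(0.954)/1.96226… = -0.024… → -0.024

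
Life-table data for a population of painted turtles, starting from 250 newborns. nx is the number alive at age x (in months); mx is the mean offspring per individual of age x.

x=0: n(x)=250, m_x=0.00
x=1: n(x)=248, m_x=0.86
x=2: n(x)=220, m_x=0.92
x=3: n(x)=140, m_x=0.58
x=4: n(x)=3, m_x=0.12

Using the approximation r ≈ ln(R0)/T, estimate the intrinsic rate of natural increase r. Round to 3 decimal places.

0.396

lx = nx/n0 = nx/250: 1, 0.992, 0.88, 0.56, 0.012
R0 = Σ lx·mx = 0 + 0.85312 + 0.8096 + 0.3248 + 0.00144 = 1.98896
Σ x·lx·mx = 3.45248; T = 3.45248/1.98896 = 1.73582…
r ≈ ln(R0)/T = ln(1.98896)/1.73582… = 0.39613… → 0.396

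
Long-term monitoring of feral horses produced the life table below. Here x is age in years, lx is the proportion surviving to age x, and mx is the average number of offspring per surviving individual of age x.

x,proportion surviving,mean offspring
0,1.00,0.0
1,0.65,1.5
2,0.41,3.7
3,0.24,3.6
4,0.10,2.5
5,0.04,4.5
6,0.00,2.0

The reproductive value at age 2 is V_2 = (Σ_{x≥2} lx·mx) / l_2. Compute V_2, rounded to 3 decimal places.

lx·mx for x ≥ 2: 1.517, 0.864, 0.25, 0.18, 0 → sum = 2.811
V_2 = 2.811 / l_2 = 2.811 / 0.41 = 6.856098… → 6.856

6.856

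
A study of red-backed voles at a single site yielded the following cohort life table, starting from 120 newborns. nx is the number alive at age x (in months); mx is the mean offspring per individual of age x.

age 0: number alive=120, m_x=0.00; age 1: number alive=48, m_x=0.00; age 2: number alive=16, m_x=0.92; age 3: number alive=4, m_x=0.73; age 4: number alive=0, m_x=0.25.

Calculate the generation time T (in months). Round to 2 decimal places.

lx = nx/n0 = nx/120: 1, 0.4, 0.13333…, 0.03333…, 0
lx·mx: 0, 0, 0.122667…, 0.024333…, 0 → R0 = 0.147…
x·lx·mx: 0, 0, 0.245333…, 0.073…, 0 → Σ = 0.318333…
T = 0.318333… / 0.147… = 2.165533… → 2.17

2.17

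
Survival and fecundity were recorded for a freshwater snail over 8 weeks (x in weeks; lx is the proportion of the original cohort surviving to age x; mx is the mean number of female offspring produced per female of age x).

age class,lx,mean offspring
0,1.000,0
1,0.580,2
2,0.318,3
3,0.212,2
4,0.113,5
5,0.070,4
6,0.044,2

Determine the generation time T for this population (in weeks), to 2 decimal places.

lx·mx: 0, 1.16, 0.954, 0.424, 0.565, 0.28, 0.088 → R0 = 3.471
x·lx·mx: 0, 1.16, 1.908, 1.272, 2.26, 1.4, 0.528 → Σ = 8.528
T = 8.528 / 3.471 = 2.456929… → 2.46

2.46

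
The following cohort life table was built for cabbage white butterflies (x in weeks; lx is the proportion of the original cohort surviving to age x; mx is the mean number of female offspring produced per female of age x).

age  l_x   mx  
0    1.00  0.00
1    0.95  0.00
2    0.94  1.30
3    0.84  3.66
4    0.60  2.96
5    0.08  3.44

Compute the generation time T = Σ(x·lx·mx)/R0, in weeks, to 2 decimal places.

lx·mx: 0, 0, 1.222, 3.0744, 1.776, 0.2752 → R0 = 6.3476
x·lx·mx: 0, 0, 2.444, 9.2232, 7.104, 1.376 → Σ = 20.1472
T = 20.1472 / 6.3476 = 3.173987… → 3.17

3.17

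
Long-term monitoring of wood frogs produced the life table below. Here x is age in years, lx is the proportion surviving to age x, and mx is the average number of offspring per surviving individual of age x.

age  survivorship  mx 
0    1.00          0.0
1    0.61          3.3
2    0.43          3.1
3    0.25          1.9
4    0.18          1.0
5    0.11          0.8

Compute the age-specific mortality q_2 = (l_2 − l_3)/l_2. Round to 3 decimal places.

q_2 = (l_2 − l_3) / l_2 = (0.43 − 0.25) / 0.43
     = 0.18 / 0.43 = 0.418605… → 0.419

0.419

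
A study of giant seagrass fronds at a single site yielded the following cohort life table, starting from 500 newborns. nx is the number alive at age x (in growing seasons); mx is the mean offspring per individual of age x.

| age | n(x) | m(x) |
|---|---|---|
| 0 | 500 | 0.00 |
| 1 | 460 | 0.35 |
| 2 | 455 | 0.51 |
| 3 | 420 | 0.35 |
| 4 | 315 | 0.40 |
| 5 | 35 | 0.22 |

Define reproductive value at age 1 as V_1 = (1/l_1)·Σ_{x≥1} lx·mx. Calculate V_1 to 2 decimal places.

1.46

lx = nx/n0 = nx/500: 1, 0.92, 0.91, 0.84, 0.63, 0.07
lx·mx for x ≥ 1: 0.322, 0.4641, 0.294, 0.252, 0.0154 → sum = 1.3475
V_1 = 1.3475 / l_1 = 1.3475 / 0.92 = 1.464674… → 1.46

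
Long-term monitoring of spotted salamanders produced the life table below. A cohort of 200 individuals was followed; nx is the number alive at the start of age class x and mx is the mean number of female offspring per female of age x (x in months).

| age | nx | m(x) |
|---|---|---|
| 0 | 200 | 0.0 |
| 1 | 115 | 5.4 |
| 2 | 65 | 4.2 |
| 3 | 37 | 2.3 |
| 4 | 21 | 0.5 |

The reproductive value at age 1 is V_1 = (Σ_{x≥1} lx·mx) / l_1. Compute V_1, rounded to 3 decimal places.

lx = nx/n0 = nx/200: 1, 0.575, 0.325, 0.185, 0.105
lx·mx for x ≥ 1: 3.105, 1.365, 0.4255, 0.0525 → sum = 4.948
V_1 = 4.948 / l_1 = 4.948 / 0.575 = 8.605217… → 8.605

8.605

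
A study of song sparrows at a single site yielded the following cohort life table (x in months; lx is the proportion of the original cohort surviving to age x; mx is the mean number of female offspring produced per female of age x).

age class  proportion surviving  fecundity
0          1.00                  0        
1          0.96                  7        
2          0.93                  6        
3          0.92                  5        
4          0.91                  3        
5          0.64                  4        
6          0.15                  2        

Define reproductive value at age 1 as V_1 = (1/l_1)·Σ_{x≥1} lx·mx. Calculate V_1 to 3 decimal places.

23.427

lx·mx for x ≥ 1: 6.72, 5.58, 4.6, 2.73, 2.56, 0.3 → sum = 22.49
V_1 = 22.49 / l_1 = 22.49 / 0.96 = 23.427083… → 23.427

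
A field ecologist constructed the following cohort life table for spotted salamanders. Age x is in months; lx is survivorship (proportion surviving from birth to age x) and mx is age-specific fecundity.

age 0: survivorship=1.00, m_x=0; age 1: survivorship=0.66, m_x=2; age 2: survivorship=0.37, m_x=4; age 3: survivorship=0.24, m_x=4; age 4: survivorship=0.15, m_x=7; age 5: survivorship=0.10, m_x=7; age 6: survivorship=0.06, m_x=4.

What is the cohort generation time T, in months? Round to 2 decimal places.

2.83

lx·mx: 0, 1.32, 1.48, 0.96, 1.05, 0.7, 0.24 → R0 = 5.75
x·lx·mx: 0, 1.32, 2.96, 2.88, 4.2, 3.5, 1.44 → Σ = 16.3
T = 16.3 / 5.75 = 2.834783… → 2.83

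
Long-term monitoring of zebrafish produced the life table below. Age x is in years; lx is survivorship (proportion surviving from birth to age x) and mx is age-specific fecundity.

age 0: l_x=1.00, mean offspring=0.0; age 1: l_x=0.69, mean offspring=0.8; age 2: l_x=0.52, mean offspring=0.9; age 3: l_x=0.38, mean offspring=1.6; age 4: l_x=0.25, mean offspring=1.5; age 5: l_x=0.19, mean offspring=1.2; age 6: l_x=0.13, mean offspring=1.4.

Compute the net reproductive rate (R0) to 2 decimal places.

lx·mx by age: 0, 0.552, 0.468, 0.608, 0.375, 0.228, 0.182
R0 = Σ lx·mx = 2.413 → 2.41

2.41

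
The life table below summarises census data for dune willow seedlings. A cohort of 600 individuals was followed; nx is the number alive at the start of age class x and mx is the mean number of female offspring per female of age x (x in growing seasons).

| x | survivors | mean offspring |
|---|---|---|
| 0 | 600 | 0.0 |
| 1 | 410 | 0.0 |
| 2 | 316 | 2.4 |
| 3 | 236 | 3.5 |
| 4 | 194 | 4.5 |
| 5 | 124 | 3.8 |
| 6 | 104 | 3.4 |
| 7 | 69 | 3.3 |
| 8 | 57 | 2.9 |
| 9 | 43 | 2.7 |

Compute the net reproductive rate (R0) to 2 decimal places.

lx = nx/n0 = nx/600: 1, 0.68333…, 0.52667…, 0.39333…, 0.32333…, 0.20667…, 0.17333…, 0.115, 0.095, 0.07167…
lx·mx by age: 0, 0, 1.264…, 1.376667…, 1.455…, 0.785333…, 0.589333…, 0.3795, 0.2755, 0.1935…
R0 = Σ lx·mx = 6.318833… → 6.32

6.32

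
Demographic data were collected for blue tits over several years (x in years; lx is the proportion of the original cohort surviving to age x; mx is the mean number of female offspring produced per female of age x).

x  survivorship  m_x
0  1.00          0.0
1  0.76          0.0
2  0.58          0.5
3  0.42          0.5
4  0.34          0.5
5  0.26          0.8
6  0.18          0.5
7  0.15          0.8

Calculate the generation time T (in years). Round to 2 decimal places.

3.96

lx·mx: 0, 0, 0.29, 0.21, 0.17, 0.208, 0.09, 0.12 → R0 = 1.088
x·lx·mx: 0, 0, 0.58, 0.63, 0.68, 1.04, 0.54, 0.84 → Σ = 4.31
T = 4.31 / 1.088 = 3.961397… → 3.96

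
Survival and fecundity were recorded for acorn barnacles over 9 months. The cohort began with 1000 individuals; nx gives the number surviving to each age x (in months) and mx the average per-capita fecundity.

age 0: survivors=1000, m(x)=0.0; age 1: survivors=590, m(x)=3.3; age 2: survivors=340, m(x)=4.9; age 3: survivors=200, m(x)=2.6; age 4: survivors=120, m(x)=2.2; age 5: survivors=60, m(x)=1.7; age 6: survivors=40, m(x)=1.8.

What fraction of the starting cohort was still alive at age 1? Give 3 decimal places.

0.590

l_1 = n_1/n_0 = 590/1000 = 0.59 → 0.590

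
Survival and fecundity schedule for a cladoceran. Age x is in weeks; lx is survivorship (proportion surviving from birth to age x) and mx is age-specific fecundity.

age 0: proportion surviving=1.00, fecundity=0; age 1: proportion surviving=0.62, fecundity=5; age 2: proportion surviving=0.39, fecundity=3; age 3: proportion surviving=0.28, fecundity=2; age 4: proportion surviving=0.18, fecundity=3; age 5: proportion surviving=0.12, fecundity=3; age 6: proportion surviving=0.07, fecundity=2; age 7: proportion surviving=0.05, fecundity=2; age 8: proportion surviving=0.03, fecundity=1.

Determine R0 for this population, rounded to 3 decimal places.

lx·mx by age: 0, 3.1, 1.17, 0.56, 0.54, 0.36, 0.14, 0.1, 0.03
R0 = Σ lx·mx = 6 → 6.000

6.000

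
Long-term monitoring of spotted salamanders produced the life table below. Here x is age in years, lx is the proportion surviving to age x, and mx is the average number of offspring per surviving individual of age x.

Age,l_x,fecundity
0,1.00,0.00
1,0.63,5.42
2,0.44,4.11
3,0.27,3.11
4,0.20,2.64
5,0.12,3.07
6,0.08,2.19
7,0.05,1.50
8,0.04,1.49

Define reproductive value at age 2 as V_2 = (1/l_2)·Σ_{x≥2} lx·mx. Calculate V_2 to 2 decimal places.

8.76

lx·mx for x ≥ 2: 1.8084, 0.8397, 0.528, 0.3684, 0.1752, 0.075, 0.0596 → sum = 3.8543
V_2 = 3.8543 / l_2 = 3.8543 / 0.44 = 8.759773… → 8.76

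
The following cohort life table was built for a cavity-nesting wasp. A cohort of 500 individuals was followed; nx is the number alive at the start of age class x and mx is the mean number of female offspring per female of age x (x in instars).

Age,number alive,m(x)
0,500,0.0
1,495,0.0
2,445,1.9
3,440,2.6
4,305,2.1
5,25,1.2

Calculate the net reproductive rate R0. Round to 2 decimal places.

lx = nx/n0 = nx/500: 1, 0.99, 0.89, 0.88, 0.61, 0.05
lx·mx by age: 0, 0, 1.691, 2.288, 1.281, 0.06
R0 = Σ lx·mx = 5.32 → 5.32

5.32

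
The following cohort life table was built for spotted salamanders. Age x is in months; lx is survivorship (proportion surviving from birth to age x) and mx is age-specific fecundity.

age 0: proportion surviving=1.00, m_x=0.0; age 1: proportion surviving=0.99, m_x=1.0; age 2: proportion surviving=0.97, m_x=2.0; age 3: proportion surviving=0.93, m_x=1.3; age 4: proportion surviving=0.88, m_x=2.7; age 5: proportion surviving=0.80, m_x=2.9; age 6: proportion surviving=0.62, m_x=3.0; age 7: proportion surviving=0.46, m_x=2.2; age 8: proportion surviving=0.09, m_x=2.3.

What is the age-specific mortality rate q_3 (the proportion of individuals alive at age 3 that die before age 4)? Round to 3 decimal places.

q_3 = (l_3 − l_4) / l_3 = (0.93 − 0.88) / 0.93
     = 0.05 / 0.93 = 0.053763… → 0.054

0.054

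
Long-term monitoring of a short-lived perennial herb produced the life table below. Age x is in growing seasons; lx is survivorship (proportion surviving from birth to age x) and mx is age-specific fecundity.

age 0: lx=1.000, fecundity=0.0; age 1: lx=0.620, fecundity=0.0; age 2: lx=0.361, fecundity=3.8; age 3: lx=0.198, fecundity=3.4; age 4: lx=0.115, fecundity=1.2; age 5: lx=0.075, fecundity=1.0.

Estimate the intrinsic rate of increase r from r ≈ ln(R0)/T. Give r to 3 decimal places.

0.323

R0 = Σ lx·mx = 0 + 0 + 1.3718 + 0.6732 + 0.138 + 0.075 = 2.258
Σ x·lx·mx = 5.6902; T = 5.6902/2.258 = 2.52002…
r ≈ ln(R0)/T = ln(2.258)/2.52002… = 0.3232… → 0.323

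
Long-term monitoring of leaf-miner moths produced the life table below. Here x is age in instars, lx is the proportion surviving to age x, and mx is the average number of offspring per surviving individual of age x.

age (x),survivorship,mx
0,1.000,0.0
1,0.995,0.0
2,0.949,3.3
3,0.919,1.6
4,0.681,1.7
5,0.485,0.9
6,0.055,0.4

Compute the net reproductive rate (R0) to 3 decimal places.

6.218

lx·mx by age: 0, 0, 3.1317, 1.4704, 1.1577, 0.4365, 0.022
R0 = Σ lx·mx = 6.2183 → 6.218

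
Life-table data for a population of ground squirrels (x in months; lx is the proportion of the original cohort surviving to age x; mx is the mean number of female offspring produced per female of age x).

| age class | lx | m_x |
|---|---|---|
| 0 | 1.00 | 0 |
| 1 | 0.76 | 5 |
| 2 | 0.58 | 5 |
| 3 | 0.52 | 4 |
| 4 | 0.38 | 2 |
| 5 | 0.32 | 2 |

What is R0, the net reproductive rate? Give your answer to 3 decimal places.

lx·mx by age: 0, 3.8, 2.9, 2.08, 0.76, 0.64
R0 = Σ lx·mx = 10.18 → 10.180

10.180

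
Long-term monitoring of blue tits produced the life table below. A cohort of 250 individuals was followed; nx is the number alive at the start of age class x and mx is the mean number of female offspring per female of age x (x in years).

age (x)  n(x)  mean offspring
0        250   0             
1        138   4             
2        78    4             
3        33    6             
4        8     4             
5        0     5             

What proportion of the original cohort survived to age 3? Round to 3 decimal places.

l_3 = n_3/n_0 = 33/250 = 0.132 → 0.132

0.132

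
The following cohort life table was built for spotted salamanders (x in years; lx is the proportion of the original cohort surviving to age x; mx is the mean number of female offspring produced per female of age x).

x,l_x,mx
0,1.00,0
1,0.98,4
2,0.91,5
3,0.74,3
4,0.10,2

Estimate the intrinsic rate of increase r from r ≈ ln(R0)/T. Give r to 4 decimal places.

R0 = Σ lx·mx = 0 + 3.92 + 4.55 + 2.22 + 0.2 = 10.89
Σ x·lx·mx = 20.48; T = 20.48/10.89 = 1.88062…
r ≈ ln(R0)/T = ln(10.89)/1.88062… = 1.269709… → 1.2697

1.2697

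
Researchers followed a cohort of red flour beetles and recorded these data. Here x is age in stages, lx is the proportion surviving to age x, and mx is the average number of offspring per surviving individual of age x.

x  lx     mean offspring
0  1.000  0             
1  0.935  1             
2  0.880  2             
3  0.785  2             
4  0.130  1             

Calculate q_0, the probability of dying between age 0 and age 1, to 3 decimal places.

q_0 = (l_0 − l_1) / l_0 = (1 − 0.935) / 1
     = 0.065 / 1 = 0.065 → 0.065

0.065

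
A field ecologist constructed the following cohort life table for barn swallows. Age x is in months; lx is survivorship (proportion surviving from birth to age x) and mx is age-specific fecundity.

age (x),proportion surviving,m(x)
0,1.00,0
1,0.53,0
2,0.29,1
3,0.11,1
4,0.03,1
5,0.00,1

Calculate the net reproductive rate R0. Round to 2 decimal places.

lx·mx by age: 0, 0, 0.29, 0.11, 0.03, 0
R0 = Σ lx·mx = 0.43 → 0.43

0.43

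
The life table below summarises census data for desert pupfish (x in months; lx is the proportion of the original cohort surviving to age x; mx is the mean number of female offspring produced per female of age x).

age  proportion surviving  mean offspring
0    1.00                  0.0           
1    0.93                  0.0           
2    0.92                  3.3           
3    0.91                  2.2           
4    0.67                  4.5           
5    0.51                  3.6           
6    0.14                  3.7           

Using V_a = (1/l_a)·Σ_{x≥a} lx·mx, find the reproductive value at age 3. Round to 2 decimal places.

8.10

lx·mx for x ≥ 3: 2.002, 3.015, 1.836, 0.518 → sum = 7.371
V_3 = 7.371 / l_3 = 7.371 / 0.91 = 8.1 → 8.10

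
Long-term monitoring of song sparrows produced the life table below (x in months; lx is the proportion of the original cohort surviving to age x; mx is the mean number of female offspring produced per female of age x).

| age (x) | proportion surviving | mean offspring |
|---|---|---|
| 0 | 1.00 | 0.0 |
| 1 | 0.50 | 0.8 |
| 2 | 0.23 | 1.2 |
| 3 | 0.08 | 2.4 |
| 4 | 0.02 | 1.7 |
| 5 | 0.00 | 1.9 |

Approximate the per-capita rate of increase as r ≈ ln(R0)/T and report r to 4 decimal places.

R0 = Σ lx·mx = 0 + 0.4 + 0.276 + 0.192 + 0.034 + 0 = 0.902
Σ x·lx·mx = 1.664; T = 1.664/0.902 = 1.84479…
r ≈ ln(R0)/T = ln(0.902)/1.84479… = -0.055909… → -0.0559

-0.0559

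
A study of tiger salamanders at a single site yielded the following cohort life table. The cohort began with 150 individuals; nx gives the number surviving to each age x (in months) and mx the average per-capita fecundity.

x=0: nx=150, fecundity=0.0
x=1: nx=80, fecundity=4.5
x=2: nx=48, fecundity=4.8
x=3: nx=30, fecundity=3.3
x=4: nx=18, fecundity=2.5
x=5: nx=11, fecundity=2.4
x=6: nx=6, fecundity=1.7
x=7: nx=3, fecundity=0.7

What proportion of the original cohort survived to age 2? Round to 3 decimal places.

0.320

l_2 = n_2/n_0 = 48/150 = 0.32 → 0.320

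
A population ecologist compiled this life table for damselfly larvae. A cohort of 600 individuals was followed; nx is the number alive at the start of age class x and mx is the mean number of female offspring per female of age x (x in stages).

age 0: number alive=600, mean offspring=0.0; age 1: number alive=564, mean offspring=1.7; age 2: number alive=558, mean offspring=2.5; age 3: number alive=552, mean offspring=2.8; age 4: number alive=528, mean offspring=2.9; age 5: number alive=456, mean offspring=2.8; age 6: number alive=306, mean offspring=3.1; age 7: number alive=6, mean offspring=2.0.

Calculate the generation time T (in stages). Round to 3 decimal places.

lx = nx/n0 = nx/600: 1, 0.94, 0.93, 0.92, 0.88, 0.76, 0.51, 0.01
lx·mx: 0, 1.598, 2.325, 2.576, 2.552, 2.128, 1.581, 0.02 → R0 = 12.78
x·lx·mx: 0, 1.598, 4.65, 7.728, 10.208, 10.64, 9.486, 0.14 → Σ = 44.45
T = 44.45 / 12.78 = 3.478091… → 3.478

3.478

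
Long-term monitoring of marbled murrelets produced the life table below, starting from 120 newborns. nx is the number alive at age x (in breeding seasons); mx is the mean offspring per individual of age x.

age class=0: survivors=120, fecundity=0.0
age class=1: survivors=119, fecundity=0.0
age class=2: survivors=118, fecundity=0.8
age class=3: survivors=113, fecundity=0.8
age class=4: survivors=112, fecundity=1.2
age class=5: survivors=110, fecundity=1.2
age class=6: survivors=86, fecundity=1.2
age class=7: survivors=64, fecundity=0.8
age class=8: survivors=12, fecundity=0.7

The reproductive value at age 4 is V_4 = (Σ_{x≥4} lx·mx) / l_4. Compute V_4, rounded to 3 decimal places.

lx = nx/n0 = nx/120: 1, 0.99167…, 0.98333…, 0.94167…, 0.93333…, 0.91667…, 0.71667…, 0.53333…, 0.1
lx·mx for x ≥ 4: 1.12…, 1.1…, 0.86…, 0.426667…, 0.07 → sum = 3.576667…
V_4 = 3.576667… / l_4 = 3.576667… / 0.933333… = 3.832143… → 3.832

3.832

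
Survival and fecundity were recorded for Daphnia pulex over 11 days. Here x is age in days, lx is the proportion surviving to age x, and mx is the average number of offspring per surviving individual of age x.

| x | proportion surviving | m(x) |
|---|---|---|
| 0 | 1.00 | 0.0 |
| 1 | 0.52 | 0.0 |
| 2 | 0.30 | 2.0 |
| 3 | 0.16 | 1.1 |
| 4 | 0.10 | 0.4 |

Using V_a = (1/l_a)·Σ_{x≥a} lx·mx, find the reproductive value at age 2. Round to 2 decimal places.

2.72

lx·mx for x ≥ 2: 0.6, 0.176, 0.04 → sum = 0.816
V_2 = 0.816 / l_2 = 0.816 / 0.3 = 2.72 → 2.72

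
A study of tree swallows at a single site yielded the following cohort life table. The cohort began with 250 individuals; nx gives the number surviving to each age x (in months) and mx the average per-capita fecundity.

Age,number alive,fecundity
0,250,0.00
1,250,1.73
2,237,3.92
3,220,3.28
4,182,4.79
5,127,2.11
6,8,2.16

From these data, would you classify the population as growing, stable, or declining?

growing

lx = nx/n0 = nx/250: 1, 1, 0.948, 0.88, 0.728, 0.508, 0.032
R0 = Σ lx·mx = 0 + 1.73 + 3.71616 + 2.8864 + 3.48712 + 1.07188 + 0.06912 = 12.96068
R0 > 1, so the population is growing.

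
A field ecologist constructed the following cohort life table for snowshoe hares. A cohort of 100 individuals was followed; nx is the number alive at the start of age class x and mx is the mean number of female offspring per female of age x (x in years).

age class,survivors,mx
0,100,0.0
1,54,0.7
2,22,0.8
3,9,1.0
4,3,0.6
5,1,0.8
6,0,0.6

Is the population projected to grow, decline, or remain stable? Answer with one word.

declining

lx = nx/n0 = nx/100: 1, 0.54, 0.22, 0.09, 0.03, 0.01, 0
R0 = Σ lx·mx = 0 + 0.378 + 0.176 + 0.09 + 0.018 + 0.008 + 0 = 0.67
R0 < 1, so the population is declining.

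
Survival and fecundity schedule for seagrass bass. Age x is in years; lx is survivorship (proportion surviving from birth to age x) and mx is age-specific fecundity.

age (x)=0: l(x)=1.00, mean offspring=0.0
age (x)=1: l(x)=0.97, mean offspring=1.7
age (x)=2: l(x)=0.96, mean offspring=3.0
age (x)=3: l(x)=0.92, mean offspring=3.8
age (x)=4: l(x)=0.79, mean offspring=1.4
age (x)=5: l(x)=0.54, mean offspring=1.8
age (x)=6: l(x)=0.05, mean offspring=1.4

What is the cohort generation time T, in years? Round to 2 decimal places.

2.71

lx·mx: 0, 1.649, 2.88, 3.496, 1.106, 0.972, 0.07 → R0 = 10.173
x·lx·mx: 0, 1.649, 5.76, 10.488, 4.424, 4.86, 0.42 → Σ = 27.601
T = 27.601 / 10.173 = 2.713162… → 2.71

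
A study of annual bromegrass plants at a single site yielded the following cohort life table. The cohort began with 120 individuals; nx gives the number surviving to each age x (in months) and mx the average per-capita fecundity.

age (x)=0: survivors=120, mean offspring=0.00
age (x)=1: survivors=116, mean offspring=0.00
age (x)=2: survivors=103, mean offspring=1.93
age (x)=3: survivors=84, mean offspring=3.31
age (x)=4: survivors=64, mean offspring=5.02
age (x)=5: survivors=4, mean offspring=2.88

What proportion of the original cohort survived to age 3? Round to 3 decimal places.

0.700

l_3 = n_3/n_0 = 84/120 = 0.7 → 0.700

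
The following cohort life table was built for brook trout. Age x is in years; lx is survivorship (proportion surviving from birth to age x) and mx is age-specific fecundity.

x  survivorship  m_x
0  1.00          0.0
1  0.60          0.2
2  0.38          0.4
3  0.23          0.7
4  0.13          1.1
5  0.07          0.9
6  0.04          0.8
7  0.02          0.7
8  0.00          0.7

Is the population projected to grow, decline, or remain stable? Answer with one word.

R0 = Σ lx·mx = 0 + 0.12 + 0.152 + 0.161 + 0.143 + 0.063 + 0.032 + 0.014 + 0 = 0.685
R0 < 1, so the population is declining.

declining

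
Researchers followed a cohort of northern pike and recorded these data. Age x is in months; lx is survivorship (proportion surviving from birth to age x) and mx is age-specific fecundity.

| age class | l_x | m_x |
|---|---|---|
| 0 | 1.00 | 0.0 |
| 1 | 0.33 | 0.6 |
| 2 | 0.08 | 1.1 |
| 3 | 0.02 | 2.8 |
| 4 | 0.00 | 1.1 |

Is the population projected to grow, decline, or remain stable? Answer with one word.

R0 = Σ lx·mx = 0 + 0.198 + 0.088 + 0.056 + 0 = 0.342
R0 < 1, so the population is declining.

declining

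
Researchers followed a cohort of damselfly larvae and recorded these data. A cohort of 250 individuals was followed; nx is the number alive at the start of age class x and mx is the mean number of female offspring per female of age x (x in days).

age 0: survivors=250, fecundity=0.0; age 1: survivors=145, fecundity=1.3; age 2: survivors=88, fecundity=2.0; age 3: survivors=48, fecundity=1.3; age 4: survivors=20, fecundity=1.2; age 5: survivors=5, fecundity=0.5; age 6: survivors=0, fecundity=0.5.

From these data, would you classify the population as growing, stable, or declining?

lx = nx/n0 = nx/250: 1, 0.58, 0.352, 0.192, 0.08, 0.02, 0
R0 = Σ lx·mx = 0 + 0.754 + 0.704 + 0.2496 + 0.096 + 0.01 + 0 = 1.8136
R0 > 1, so the population is growing.

growing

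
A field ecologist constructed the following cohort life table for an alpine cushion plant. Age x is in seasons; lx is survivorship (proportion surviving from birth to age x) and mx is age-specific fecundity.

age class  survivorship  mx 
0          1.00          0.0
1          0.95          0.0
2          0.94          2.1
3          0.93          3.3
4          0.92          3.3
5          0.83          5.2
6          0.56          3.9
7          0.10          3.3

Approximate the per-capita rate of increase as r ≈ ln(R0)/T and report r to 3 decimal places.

R0 = Σ lx·mx = 0 + 0 + 1.974 + 3.069 + 3.036 + 4.316 + 2.184 + 0.33 = 14.909
Σ x·lx·mx = 62.293; T = 62.293/14.909 = 4.17821…
r ≈ ln(R0)/T = ln(14.909)/4.17821… = 0.64668… → 0.647

0.647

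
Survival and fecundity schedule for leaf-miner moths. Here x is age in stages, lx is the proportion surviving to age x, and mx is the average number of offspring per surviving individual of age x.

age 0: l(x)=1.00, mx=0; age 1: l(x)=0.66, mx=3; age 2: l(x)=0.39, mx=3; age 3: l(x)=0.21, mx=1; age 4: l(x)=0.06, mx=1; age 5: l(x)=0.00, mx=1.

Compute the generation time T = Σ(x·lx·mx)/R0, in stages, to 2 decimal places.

lx·mx: 0, 1.98, 1.17, 0.21, 0.06, 0 → R0 = 3.42
x·lx·mx: 0, 1.98, 2.34, 0.63, 0.24, 0 → Σ = 5.19
T = 5.19 / 3.42 = 1.517544… → 1.52

1.52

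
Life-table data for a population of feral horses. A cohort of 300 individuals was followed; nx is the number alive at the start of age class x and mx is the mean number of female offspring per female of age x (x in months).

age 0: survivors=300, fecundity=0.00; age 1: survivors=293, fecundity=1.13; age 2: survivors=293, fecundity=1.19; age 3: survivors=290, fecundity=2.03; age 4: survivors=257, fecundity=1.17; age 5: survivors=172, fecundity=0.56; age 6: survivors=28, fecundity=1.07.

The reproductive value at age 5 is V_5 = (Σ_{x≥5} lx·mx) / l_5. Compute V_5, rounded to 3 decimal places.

0.734

lx = nx/n0 = nx/300: 1, 0.97667…, 0.97667…, 0.96667…, 0.85667…, 0.57333…, 0.09333…
lx·mx for x ≥ 5: 0.321067…, 0.099867… → sum = 0.420933…
V_5 = 0.420933… / l_5 = 0.420933… / 0.573333… = 0.734186… → 0.734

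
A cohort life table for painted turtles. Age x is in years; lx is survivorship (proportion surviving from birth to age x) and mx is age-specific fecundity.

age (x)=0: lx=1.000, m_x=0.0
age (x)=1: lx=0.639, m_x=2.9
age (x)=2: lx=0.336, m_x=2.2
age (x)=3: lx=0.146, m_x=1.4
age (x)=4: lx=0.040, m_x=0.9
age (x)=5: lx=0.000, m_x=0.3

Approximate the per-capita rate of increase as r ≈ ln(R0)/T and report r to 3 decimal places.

R0 = Σ lx·mx = 0 + 1.8531 + 0.7392 + 0.2044 + 0.036 + 0 = 2.8327
Σ x·lx·mx = 4.0887; T = 4.0887/2.8327 = 1.44339…
r ≈ ln(R0)/T = ln(2.8327)/1.44339… = 0.72138… → 0.721

0.721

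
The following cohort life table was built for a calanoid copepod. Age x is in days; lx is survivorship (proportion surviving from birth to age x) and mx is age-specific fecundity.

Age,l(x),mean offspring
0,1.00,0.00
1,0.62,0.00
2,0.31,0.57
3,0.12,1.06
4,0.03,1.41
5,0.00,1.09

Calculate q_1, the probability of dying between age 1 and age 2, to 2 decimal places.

q_1 = (l_1 − l_2) / l_1 = (0.62 − 0.31) / 0.62
     = 0.31 / 0.62 = 0.5 → 0.50

0.50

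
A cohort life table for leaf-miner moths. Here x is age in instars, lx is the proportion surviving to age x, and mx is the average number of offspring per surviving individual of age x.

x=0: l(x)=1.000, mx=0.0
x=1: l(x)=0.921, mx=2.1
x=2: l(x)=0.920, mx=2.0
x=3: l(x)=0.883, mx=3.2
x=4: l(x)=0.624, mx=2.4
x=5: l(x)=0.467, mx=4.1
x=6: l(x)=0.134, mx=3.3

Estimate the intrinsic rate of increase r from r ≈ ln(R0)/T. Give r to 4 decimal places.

0.7594

R0 = Σ lx·mx = 0 + 1.9341 + 1.84 + 2.8256 + 1.4976 + 1.9147 + 0.4422 = 10.4542
Σ x·lx·mx = 32.308; T = 32.308/10.4542 = 3.09043…
r ≈ ln(R0)/T = ln(10.4542)/3.09043… = 0.759442… → 0.7594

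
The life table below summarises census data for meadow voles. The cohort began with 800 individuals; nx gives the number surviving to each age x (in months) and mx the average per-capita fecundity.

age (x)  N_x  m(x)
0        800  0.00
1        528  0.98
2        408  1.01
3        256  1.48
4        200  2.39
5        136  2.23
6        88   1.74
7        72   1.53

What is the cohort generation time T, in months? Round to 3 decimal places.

3.228

lx = nx/n0 = nx/800: 1, 0.66, 0.51, 0.32, 0.25, 0.17, 0.11, 0.09
lx·mx: 0, 0.6468, 0.5151, 0.4736, 0.5975, 0.3791, 0.1914, 0.1377 → R0 = 2.9412
x·lx·mx: 0, 0.6468, 1.0302, 1.4208, 2.39, 1.8955, 1.1484, 0.9639 → Σ = 9.4956
T = 9.4956 / 2.9412 = 3.228478… → 3.228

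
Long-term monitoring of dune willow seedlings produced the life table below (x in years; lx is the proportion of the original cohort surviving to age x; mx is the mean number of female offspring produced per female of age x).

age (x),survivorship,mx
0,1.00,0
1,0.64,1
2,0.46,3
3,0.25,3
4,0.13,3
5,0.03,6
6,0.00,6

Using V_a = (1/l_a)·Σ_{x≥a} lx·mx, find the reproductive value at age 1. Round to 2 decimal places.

lx·mx for x ≥ 1: 0.64, 1.38, 0.75, 0.39, 0.18, 0 → sum = 3.34
V_1 = 3.34 / l_1 = 3.34 / 0.64 = 5.21875 → 5.22

5.22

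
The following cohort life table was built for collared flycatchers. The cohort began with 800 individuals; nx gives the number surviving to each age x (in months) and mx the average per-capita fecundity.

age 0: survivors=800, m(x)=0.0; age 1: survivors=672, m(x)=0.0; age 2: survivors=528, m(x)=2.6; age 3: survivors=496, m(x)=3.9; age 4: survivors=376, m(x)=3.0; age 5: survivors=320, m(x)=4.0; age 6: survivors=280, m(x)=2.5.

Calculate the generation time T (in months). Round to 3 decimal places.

3.688

lx = nx/n0 = nx/800: 1, 0.84, 0.66, 0.62, 0.47, 0.4, 0.35
lx·mx: 0, 0, 1.716, 2.418, 1.41, 1.6, 0.875 → R0 = 8.019
x·lx·mx: 0, 0, 3.432, 7.254, 5.64, 8, 5.25 → Σ = 29.576
T = 29.576 / 8.019 = 3.68824… → 3.688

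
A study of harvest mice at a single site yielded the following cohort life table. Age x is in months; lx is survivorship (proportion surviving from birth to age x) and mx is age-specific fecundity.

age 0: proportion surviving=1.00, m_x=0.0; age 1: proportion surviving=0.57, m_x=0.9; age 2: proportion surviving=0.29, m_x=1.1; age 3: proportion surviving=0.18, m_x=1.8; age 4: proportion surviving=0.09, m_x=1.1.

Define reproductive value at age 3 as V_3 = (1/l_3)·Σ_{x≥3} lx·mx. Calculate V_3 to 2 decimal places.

lx·mx for x ≥ 3: 0.324, 0.099 → sum = 0.423
V_3 = 0.423 / l_3 = 0.423 / 0.18 = 2.35 → 2.35

2.35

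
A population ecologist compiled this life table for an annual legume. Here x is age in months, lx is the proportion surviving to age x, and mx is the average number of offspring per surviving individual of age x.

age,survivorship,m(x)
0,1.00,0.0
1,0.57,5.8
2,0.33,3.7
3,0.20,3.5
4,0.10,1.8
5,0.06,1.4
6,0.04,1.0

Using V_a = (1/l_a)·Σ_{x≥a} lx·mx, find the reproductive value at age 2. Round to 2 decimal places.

6.74

lx·mx for x ≥ 2: 1.221, 0.7, 0.18, 0.084, 0.04 → sum = 2.225
V_2 = 2.225 / l_2 = 2.225 / 0.33 = 6.742424… → 6.74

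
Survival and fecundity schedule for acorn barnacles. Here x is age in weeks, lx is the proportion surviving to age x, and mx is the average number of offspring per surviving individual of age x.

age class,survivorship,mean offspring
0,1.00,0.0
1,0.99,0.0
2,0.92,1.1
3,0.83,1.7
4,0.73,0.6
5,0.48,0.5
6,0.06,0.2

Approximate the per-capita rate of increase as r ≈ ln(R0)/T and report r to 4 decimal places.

0.3809

R0 = Σ lx·mx = 0 + 0 + 1.012 + 1.411 + 0.438 + 0.24 + 0.012 = 3.113
Σ x·lx·mx = 9.281; T = 9.281/3.113 = 2.98137…
r ≈ ln(R0)/T = ln(3.113)/2.98137… = 0.380895… → 0.3809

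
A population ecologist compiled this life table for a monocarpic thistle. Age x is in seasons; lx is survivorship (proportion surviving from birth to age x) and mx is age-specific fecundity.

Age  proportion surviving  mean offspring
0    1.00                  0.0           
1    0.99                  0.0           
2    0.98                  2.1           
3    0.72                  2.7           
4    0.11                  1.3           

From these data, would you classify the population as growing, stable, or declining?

growing

R0 = Σ lx·mx = 0 + 0 + 2.058 + 1.944 + 0.143 = 4.145
R0 > 1, so the population is growing.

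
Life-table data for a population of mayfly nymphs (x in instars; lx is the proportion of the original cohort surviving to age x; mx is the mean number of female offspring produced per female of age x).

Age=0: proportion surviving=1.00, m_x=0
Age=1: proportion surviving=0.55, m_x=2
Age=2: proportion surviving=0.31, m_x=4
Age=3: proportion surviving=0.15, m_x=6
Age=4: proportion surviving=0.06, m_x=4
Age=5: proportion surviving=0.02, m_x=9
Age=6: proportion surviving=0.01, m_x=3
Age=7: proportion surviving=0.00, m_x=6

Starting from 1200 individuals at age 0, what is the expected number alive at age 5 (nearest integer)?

24

Expected survivors = N0 · l_5 = 1200 × 0.02 = 24 → 24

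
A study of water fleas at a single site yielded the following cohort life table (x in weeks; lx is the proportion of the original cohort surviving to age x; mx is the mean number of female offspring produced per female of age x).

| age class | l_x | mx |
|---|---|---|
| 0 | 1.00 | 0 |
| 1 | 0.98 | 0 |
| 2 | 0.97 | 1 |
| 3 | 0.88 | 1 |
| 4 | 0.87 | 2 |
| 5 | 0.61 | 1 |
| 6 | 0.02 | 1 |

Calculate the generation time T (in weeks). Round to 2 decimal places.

lx·mx: 0, 0, 0.97, 0.88, 1.74, 0.61, 0.02 → R0 = 4.22
x·lx·mx: 0, 0, 1.94, 2.64, 6.96, 3.05, 0.12 → Σ = 14.71
T = 14.71 / 4.22 = 3.485782… → 3.49

3.49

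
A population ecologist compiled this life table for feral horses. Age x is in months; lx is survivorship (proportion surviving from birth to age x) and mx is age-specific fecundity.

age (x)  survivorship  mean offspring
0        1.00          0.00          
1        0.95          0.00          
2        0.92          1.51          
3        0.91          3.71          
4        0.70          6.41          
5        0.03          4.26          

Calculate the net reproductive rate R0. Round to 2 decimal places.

lx·mx by age: 0, 0, 1.3892, 3.3761, 4.487, 0.1278
R0 = Σ lx·mx = 9.3801 → 9.38

9.38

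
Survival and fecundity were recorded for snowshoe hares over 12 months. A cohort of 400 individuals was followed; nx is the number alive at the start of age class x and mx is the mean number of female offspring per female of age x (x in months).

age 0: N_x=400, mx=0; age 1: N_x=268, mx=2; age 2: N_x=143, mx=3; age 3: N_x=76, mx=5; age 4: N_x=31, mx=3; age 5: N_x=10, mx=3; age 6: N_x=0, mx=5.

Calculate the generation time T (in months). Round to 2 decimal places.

2.08

lx = nx/n0 = nx/400: 1, 0.67, 0.3575, 0.19, 0.0775, 0.025, 0
lx·mx: 0, 1.34, 1.0725, 0.95, 0.2325, 0.075, 0 → R0 = 3.67
x·lx·mx: 0, 1.34, 2.145, 2.85, 0.93, 0.375, 0 → Σ = 7.64
T = 7.64 / 3.67 = 2.081744… → 2.08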